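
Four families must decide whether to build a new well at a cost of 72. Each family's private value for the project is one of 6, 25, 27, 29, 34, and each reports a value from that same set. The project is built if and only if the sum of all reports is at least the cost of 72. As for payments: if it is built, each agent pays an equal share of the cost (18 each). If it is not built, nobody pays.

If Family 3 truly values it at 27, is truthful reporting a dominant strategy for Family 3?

Consider the case where Family 1 reports 6, Family 2 reports 6 and Family 4 reports 27.
Truthful report 27: project not built, utility 0.
Report 34 instead: project built, pays 18, utility 27 - 18 = 9.
Since 9 > 0, reporting 34 is strictly better here, so truthful reporting is not dominant.

No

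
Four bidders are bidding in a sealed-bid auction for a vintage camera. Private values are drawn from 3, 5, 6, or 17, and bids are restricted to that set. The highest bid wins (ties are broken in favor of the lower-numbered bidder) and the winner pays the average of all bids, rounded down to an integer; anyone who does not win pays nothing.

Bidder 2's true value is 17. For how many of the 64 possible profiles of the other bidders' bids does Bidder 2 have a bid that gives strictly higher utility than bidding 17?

18

Others bid (3, 3, 3): truth gives 11; bid 5 gives 14 > 11. Violating.
Others bid (3, 3, 5): truth gives 10; bid 5 gives 13 > 10. Violating.
Others bid (3, 3, 6): truth gives 10; bid 6 gives 13 > 10. Violating.
Others bid (3, 5, 3): truth gives 10; bid 5 gives 13 > 10. Violating.
Others bid (3, 3, 17): truth gives 7; no alternative beats it.
Others bid (3, 5, 17): truth gives 7; no alternative beats it.
(Checking all 64 profiles: 18 have a profitable deviation, 46 do not.)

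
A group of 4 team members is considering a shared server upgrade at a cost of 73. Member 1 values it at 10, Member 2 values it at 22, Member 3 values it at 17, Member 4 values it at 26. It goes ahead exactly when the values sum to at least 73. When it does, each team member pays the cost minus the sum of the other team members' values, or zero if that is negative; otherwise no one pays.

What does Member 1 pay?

8

Total value 75 ≥ cost 73, so the project is built.
The other team members' values sum to 65.
Cost minus that sum is 73 - 65 = 8.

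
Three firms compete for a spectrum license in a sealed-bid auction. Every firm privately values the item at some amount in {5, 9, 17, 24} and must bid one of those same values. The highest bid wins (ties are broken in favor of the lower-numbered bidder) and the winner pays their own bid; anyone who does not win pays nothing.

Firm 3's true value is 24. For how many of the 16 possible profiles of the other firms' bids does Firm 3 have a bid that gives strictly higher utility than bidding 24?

4

Others bid (5, 5): truth gives 0; bid 9 gives 15 > 0. Violating.
Others bid (5, 9): truth gives 0; bid 17 gives 7 > 0. Violating.
Others bid (9, 5): truth gives 0; bid 17 gives 7 > 0. Violating.
Others bid (9, 9): truth gives 0; bid 17 gives 7 > 0. Violating.
Others bid (5, 17): truth gives 0; no alternative beats it.
Others bid (5, 24): truth gives 0; no alternative beats it.
(Checking all 16 profiles: 4 have a profitable deviation, 12 do not.)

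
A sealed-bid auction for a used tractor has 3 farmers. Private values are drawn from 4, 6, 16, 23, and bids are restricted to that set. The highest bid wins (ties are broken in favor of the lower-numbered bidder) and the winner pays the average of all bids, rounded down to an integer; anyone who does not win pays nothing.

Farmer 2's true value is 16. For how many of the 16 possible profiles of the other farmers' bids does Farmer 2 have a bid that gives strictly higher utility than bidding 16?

4

Others bid (4, 4): truth gives 8; bid 6 gives 12 > 8. Violating.
Others bid (4, 6): truth gives 8; bid 6 gives 11 > 8. Violating.
Others bid (16, 4): truth gives 0; bid 23 gives 2 > 0. Violating.
Others bid (16, 6): truth gives 0; bid 23 gives 1 > 0. Violating.
Others bid (4, 16): truth gives 4; no alternative beats it.
Others bid (4, 23): truth gives 0; no alternative beats it.
(Checking all 16 profiles: 4 have a profitable deviation, 12 do not.)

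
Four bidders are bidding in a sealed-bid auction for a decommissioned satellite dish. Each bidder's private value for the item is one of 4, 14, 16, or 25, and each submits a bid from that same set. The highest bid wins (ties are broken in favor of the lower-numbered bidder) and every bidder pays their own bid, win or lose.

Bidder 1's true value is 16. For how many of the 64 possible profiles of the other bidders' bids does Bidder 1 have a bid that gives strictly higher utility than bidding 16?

Others bid (4, 4, 4): truth gives 0; bid 4 gives 12 > 0. Violating.
Others bid (4, 4, 14): truth gives 0; bid 14 gives 2 > 0. Violating.
Others bid (4, 4, 25): truth gives -16; bid 4 gives -4 > -16. Violating.
Others bid (4, 14, 4): truth gives 0; bid 14 gives 2 > 0. Violating.
Others bid (4, 4, 16): truth gives 0; no alternative beats it.
Others bid (4, 14, 16): truth gives 0; no alternative beats it.
(Checking all 64 profiles: 45 have a profitable deviation, 19 do not.)

45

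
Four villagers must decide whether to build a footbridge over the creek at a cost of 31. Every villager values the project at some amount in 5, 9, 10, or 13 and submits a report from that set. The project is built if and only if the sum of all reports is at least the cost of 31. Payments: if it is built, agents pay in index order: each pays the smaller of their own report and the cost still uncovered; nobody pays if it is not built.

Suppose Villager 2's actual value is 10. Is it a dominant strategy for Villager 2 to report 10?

No

Consider the case where Villager 1 reports 5, Villager 3 reports 5 and Villager 4 reports 13.
Truthful report 10: project built, pays 10, utility 10 - 10 = 0.
Report 9 instead: project built, pays 9, utility 10 - 9 = 1.
Since 1 > 0, reporting 9 is strictly better here, so truthful reporting is not dominant.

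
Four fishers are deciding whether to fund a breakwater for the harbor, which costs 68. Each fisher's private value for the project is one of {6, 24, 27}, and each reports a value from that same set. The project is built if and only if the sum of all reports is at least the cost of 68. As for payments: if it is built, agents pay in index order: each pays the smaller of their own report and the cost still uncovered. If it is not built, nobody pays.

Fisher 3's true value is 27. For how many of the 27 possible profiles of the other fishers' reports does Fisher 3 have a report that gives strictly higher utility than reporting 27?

16

Others report (6, 24, 24): truth gives 0; report 24 gives 3 > 0. Violating.
Others report (6, 24, 27): truth gives 0; report 24 gives 3 > 0. Violating.
Others report (6, 27, 24): truth gives 0; report 24 gives 3 > 0. Violating.
Others report (6, 27, 27): truth gives 0; report 24 gives 3 > 0. Violating.
Others report (6, 6, 6): truth gives 0; no alternative beats it.
Others report (6, 6, 24): truth gives 0; no alternative beats it.
(Checking all 27 profiles: 16 have a profitable deviation, 11 do not.)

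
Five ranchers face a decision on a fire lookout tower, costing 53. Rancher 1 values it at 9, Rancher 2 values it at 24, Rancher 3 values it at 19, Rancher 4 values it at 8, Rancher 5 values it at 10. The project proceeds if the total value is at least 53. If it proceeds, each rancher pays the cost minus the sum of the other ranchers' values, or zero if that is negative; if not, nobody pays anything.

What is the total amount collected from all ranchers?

9

Total value 70 ≥ cost 53, so it is built.
Rancher 1: others sum to 61; max(0, 53 - 61) = 0.
Rancher 2: others sum to 46; max(0, 53 - 46) = 7.
Rancher 3: others sum to 51; max(0, 53 - 51) = 2.
Rancher 4: others sum to 62; max(0, 53 - 62) = 0.
Rancher 5: others sum to 60; max(0, 53 - 60) = 0.
Total collected = 0 + 7 + 2 + 0 + 0 = 9.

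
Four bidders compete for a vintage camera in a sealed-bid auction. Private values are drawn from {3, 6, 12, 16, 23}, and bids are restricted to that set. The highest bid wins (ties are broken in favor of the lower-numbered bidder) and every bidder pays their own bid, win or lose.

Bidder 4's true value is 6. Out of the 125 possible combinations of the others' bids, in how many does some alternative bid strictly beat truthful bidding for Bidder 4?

Others bid (3, 3, 6): truth gives -6; bid 3 gives -3 > -6. Violating.
Others bid (3, 3, 12): truth gives -6; bid 3 gives -3 > -6. Violating.
Others bid (3, 3, 16): truth gives -6; bid 3 gives -3 > -6. Violating.
Others bid (3, 3, 23): truth gives -6; bid 3 gives -3 > -6. Violating.
Others bid (3, 3, 3): truth gives 0; no alternative beats it.
(Checking all 125 profiles: 124 have a profitable deviation, 1 does not.)

124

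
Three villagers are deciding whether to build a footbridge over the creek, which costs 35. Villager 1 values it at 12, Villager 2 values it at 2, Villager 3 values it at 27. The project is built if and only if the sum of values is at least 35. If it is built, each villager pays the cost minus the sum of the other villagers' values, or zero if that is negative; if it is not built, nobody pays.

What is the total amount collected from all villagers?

Total value 41 ≥ cost 35, so it is built.
Villager 1: others sum to 29; max(0, 35 - 29) = 6.
Villager 2: others sum to 39; max(0, 35 - 39) = 0.
Villager 3: others sum to 14; max(0, 35 - 14) = 21.
Total collected = 6 + 0 + 21 = 27.

27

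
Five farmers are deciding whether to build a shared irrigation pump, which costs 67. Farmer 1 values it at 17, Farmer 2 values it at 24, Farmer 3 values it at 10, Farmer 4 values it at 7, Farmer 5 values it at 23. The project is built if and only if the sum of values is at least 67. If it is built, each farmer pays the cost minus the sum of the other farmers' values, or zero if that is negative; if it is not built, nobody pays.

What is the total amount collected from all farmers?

22

Total value 81 ≥ cost 67, so it is built.
Farmer 1: others sum to 64; max(0, 67 - 64) = 3.
Farmer 2: others sum to 57; max(0, 67 - 57) = 10.
Farmer 3: others sum to 71; max(0, 67 - 71) = 0.
Farmer 4: others sum to 74; max(0, 67 - 74) = 0.
Farmer 5: others sum to 58; max(0, 67 - 58) = 9.
Total collected = 3 + 10 + 0 + 0 + 9 = 22.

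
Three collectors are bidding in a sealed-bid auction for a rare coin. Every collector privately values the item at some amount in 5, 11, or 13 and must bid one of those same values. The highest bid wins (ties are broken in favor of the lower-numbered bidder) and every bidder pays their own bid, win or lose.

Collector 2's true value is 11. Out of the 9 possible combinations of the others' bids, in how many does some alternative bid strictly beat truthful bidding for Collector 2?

Others bid (5, 13): truth gives -11; bid 13 gives -2 > -11. Violating.
Others bid (11, 5): truth gives -11; bid 13 gives -2 > -11. Violating.
Others bid (11, 11): truth gives -11; bid 13 gives -2 > -11. Violating.
Others bid (11, 13): truth gives -11; bid 13 gives -2 > -11. Violating.
Others bid (5, 5): truth gives 0; no alternative beats it.
Others bid (5, 11): truth gives 0; no alternative beats it.
(Checking all 9 profiles: 7 have a profitable deviation, 2 do not.)

7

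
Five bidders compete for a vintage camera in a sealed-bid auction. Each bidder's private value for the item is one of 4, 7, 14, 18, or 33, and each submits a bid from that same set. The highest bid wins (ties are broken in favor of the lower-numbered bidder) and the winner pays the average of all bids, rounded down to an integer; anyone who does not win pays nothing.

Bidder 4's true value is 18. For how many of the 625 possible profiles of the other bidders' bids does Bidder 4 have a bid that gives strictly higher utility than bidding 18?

148

Others bid (4, 4, 4, 4): truth gives 12; bid 7 gives 14 > 12. Violating.
Others bid (4, 4, 4, 7): truth gives 11; bid 7 gives 13 > 11. Violating.
Others bid (4, 4, 4, 33): truth gives 0; bid 33 gives 3 > 0. Violating.
Others bid (4, 4, 7, 4): truth gives 11; bid 14 gives 12 > 11. Violating.
Others bid (4, 4, 4, 14): truth gives 10; no alternative beats it.
Others bid (4, 4, 4, 18): truth gives 9; no alternative beats it.
(Checking all 625 profiles: 148 have a profitable deviation, 477 do not.)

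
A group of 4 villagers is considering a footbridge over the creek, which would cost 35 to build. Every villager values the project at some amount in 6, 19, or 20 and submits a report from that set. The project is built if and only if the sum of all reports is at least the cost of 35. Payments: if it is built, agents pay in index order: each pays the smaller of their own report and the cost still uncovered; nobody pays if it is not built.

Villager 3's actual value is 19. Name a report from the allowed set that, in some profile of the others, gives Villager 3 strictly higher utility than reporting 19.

Suppose Villager 1 reports 6, Villager 2 reports 6 and Villager 4 reports 19.
Report 19: project built, pays 19, utility 19 - 19 = 0.
Report 6: project built, pays 6, utility 19 - 6 = 13.
So reporting 6 beats truth here (13 > 0).

6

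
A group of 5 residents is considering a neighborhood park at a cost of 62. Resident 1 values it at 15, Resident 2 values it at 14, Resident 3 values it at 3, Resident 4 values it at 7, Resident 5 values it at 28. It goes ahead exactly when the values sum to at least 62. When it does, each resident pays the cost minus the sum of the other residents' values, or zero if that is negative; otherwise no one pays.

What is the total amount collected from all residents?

Total value 67 ≥ cost 62, so it is built.
Resident 1: others sum to 52; max(0, 62 - 52) = 10.
Resident 2: others sum to 53; max(0, 62 - 53) = 9.
Resident 3: others sum to 64; max(0, 62 - 64) = 0.
Resident 4: others sum to 60; max(0, 62 - 60) = 2.
Resident 5: others sum to 39; max(0, 62 - 39) = 23.
Total collected = 10 + 9 + 0 + 2 + 23 = 44.

44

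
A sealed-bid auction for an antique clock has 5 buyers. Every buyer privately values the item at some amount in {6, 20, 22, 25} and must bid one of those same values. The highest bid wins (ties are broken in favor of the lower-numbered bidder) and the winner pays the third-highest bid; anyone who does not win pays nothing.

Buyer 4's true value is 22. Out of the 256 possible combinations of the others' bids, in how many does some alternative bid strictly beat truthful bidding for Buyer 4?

32

Others bid (6, 6, 6, 25): truth gives 0; bid 25 gives 16 > 0. Violating.
Others bid (6, 6, 20, 25): truth gives 0; bid 25 gives 2 > 0. Violating.
Others bid (6, 6, 22, 6): truth gives 0; bid 25 gives 16 > 0. Violating.
Others bid (6, 6, 22, 20): truth gives 0; bid 25 gives 2 > 0. Violating.
Others bid (6, 6, 6, 6): truth gives 16; no alternative beats it.
Others bid (6, 6, 6, 20): truth gives 16; no alternative beats it.
(Checking all 256 profiles: 32 have a profitable deviation, 224 do not.)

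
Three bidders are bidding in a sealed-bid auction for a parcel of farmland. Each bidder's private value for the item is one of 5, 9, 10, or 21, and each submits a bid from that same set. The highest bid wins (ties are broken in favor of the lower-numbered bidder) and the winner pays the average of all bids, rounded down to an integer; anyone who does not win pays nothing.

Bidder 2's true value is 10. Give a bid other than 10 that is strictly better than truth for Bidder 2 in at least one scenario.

9

Suppose Bidder 1 bids 5 and Bidder 3 bids 9.
Bid 10: wins, pays 8, utility 10 - 8 = 2.
Bid 9: wins, pays 7, utility 10 - 7 = 3.
So bidding 9 beats truth here (3 > 2).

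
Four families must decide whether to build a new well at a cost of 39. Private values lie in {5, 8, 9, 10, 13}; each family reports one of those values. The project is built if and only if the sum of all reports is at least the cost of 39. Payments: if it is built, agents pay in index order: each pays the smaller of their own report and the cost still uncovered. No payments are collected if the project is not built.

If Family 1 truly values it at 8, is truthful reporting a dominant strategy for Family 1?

Consider the case where Family 2 reports 8, Family 3 reports 13 and Family 4 reports 13.
Truthful report 8: project built, pays 8, utility 8 - 8 = 0.
Report 5 instead: project built, pays 5, utility 8 - 5 = 3.
Since 3 > 0, reporting 5 is strictly better here, so truthful reporting is not dominant.

No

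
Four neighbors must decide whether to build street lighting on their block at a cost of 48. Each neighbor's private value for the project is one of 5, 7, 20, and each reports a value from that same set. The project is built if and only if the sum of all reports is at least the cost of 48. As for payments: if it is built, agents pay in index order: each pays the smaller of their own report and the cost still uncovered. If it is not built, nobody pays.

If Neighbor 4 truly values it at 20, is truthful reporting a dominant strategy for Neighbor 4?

Yes

Check each profile of the others' reports and compare truth against every alternative report.
Others report (7, 7, 20): truth gives 6, best alternative gives 0.
Others report (7, 20, 7): truth gives 6, best alternative gives 0.
Others report (20, 7, 7): truth gives 6, best alternative gives 0.
Others report (5, 7, 20): truth gives 4, best alternative gives 0.
Others report (5, 20, 7): truth gives 4, best alternative gives 0.
Others report (7, 5, 20): truth gives 4, best alternative gives 0.
(Remaining 21 profiles checked similarly; truth is weakly best in each.)
In every case the truthful report is at least as good as any alternative, so it is a dominant strategy.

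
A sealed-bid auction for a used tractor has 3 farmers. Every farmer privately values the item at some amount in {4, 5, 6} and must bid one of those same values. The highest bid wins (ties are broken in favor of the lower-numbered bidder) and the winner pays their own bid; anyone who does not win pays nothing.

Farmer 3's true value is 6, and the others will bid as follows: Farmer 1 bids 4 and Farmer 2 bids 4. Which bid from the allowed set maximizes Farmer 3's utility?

Bid 4: loses, pays 0, utility 0.
Bid 5: wins, pays 5, utility 6 - 5 = 1.
Bid 6: wins, pays 6, utility 6 - 6 = 0.
The best choice is 5 with utility 1.

5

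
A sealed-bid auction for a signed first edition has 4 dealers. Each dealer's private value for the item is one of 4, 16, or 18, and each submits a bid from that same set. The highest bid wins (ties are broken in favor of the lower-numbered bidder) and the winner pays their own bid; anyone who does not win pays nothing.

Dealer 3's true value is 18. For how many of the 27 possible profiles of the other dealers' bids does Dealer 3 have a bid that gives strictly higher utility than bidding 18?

2

Others bid (4, 4, 4): truth gives 0; bid 16 gives 2 > 0. Violating.
Others bid (4, 4, 16): truth gives 0; bid 16 gives 2 > 0. Violating.
Others bid (4, 4, 18): truth gives 0; no alternative beats it.
Others bid (4, 16, 4): truth gives 0; no alternative beats it.
(Checking all 27 profiles: 2 have a profitable deviation, 25 do not.)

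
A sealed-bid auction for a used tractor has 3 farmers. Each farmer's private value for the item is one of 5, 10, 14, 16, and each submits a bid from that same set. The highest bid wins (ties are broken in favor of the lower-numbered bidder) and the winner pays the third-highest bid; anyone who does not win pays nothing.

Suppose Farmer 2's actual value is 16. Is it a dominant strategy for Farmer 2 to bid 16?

Yes

Check each profile of the others' bids and compare truth against every alternative bid.
Others bid (5, 16): truth gives 11, best alternative gives 0.
Others bid (14, 5): truth gives 11, best alternative gives 0.
Others bid (10, 16): truth gives 6, best alternative gives 0.
Others bid (14, 10): truth gives 6, best alternative gives 0.
Others bid (14, 14): truth gives 2, best alternative gives 0.
Others bid (14, 16): truth gives 2, best alternative gives 0.
(Remaining 10 profiles checked similarly; truth is weakly best in each.)
In every case the truthful bid is at least as good as any alternative, so it is a dominant strategy.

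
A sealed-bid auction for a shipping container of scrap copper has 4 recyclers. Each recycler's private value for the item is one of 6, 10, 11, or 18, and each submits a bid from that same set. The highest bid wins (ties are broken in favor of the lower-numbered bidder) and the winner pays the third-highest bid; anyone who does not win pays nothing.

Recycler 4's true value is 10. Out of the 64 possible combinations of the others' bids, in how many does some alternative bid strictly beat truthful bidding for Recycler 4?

Others bid (6, 6, 10): truth gives 0; bid 11 gives 4 > 0. Violating.
Others bid (6, 6, 11): truth gives 0; bid 18 gives 4 > 0. Violating.
Others bid (6, 10, 6): truth gives 0; bid 11 gives 4 > 0. Violating.
Others bid (6, 11, 6): truth gives 0; bid 18 gives 4 > 0. Violating.
Others bid (6, 6, 6): truth gives 4; no alternative beats it.
Others bid (6, 6, 18): truth gives 0; no alternative beats it.
(Checking all 64 profiles: 6 have a profitable deviation, 58 do not.)

6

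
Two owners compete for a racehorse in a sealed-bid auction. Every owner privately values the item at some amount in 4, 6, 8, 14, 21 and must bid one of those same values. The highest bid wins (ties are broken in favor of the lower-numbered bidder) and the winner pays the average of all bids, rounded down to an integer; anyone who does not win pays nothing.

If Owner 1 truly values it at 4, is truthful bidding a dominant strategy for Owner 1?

Check each profile of the others' bids and compare truth against every alternative bid.
Others bid (6): truth gives 0, best alternative gives -2.
Others bid (4): truth gives 0, best alternative gives -1.
Others bid (8): truth gives 0, best alternative gives 0.
Others bid (14): truth gives 0, best alternative gives 0.
Others bid (21): truth gives 0, best alternative gives 0.
In every case the truthful bid is at least as good as any alternative, so it is a dominant strategy.

Yes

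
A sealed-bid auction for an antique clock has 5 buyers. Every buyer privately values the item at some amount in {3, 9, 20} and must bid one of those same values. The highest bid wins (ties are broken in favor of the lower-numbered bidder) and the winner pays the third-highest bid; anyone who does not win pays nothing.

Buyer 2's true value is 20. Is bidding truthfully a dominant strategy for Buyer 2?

Yes

Check each profile of the others' bids and compare truth against every alternative bid.
Others bid (3, 3, 3, 20): truth gives 17, best alternative gives 0.
Others bid (3, 3, 20, 3): truth gives 17, best alternative gives 0.
Others bid (3, 20, 3, 3): truth gives 17, best alternative gives 0.
Others bid (9, 3, 3, 3): truth gives 17, best alternative gives 0.
Others bid (3, 3, 9, 20): truth gives 11, best alternative gives 0.
Others bid (3, 3, 20, 9): truth gives 11, best alternative gives 0.
(Remaining 75 profiles checked similarly; truth is weakly best in each.)
In every case the truthful bid is at least as good as any alternative, so it is a dominant strategy.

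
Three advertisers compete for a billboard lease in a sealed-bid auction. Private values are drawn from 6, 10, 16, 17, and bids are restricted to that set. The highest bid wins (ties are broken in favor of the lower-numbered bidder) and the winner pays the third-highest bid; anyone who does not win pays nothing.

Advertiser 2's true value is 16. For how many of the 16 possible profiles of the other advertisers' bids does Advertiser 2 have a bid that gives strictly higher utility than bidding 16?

4

Others bid (6, 17): truth gives 0; bid 17 gives 10 > 0. Violating.
Others bid (10, 17): truth gives 0; bid 17 gives 6 > 0. Violating.
Others bid (16, 6): truth gives 0; bid 17 gives 10 > 0. Violating.
Others bid (16, 10): truth gives 0; bid 17 gives 6 > 0. Violating.
Others bid (6, 6): truth gives 10; no alternative beats it.
Others bid (6, 10): truth gives 10; no alternative beats it.
(Checking all 16 profiles: 4 have a profitable deviation, 12 do not.)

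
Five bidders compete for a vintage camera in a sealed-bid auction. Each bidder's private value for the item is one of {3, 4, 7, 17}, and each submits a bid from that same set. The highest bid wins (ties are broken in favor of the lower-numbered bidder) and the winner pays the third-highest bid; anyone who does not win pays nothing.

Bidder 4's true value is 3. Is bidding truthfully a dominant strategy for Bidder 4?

Check each profile of the others' bids and compare truth against every alternative bid.
Others bid (3, 3, 3, 3): truth gives 0, best alternative gives 0.
Others bid (3, 3, 3, 4): truth gives 0, best alternative gives 0.
Others bid (3, 3, 3, 7): truth gives 0, best alternative gives 0.
Others bid (3, 3, 3, 17): truth gives 0, best alternative gives 0.
Others bid (3, 3, 4, 3): truth gives 0, best alternative gives 0.
Others bid (3, 3, 4, 4): truth gives 0, best alternative gives 0.
(Remaining 250 profiles checked similarly; truth is weakly best in each.)
In every case the truthful bid is at least as good as any alternative, so it is a dominant strategy.

Yes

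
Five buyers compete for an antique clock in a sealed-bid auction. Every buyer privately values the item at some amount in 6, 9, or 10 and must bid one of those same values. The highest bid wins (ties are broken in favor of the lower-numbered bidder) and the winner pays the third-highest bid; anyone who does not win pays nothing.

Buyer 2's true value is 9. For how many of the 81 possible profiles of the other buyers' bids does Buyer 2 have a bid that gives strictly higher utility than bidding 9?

Others bid (6, 6, 6, 10): truth gives 0; bid 10 gives 3 > 0. Violating.
Others bid (6, 6, 10, 6): truth gives 0; bid 10 gives 3 > 0. Violating.
Others bid (6, 10, 6, 6): truth gives 0; bid 10 gives 3 > 0. Violating.
Others bid (9, 6, 6, 6): truth gives 0; bid 10 gives 3 > 0. Violating.
Others bid (6, 6, 6, 6): truth gives 3; no alternative beats it.
Others bid (6, 6, 6, 9): truth gives 3; no alternative beats it.
(Checking all 81 profiles: 4 have a profitable deviation, 77 do not.)

4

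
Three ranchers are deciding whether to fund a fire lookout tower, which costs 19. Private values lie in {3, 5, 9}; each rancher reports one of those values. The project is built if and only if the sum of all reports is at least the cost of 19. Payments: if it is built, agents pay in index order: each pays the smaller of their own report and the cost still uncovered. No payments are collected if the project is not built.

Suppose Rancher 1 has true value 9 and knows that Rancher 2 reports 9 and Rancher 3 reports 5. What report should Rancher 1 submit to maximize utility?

5

Report 3: project not built, utility 0.
Report 5: project built, pays 5, utility 9 - 5 = 4.
Report 9: project built, pays 9, utility 9 - 9 = 0.
The best choice is 5 with utility 4.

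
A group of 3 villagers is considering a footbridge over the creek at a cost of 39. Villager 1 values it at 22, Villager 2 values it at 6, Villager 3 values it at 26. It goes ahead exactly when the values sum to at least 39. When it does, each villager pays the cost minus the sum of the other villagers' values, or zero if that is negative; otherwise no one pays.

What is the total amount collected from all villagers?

Total value 54 ≥ cost 39, so it is built.
Villager 1: others sum to 32; max(0, 39 - 32) = 7.
Villager 2: others sum to 48; max(0, 39 - 48) = 0.
Villager 3: others sum to 28; max(0, 39 - 28) = 11.
Total collected = 7 + 0 + 11 = 18.

18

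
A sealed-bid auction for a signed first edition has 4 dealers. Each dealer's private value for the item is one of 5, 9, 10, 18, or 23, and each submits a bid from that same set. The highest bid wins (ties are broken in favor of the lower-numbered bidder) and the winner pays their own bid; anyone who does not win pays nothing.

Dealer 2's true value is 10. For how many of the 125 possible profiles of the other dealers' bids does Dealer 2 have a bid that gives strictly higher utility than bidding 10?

4

Others bid (5, 5, 5): truth gives 0; bid 9 gives 1 > 0. Violating.
Others bid (5, 5, 9): truth gives 0; bid 9 gives 1 > 0. Violating.
Others bid (5, 9, 5): truth gives 0; bid 9 gives 1 > 0. Violating.
Others bid (5, 9, 9): truth gives 0; bid 9 gives 1 > 0. Violating.
Others bid (5, 5, 10): truth gives 0; no alternative beats it.
Others bid (5, 5, 18): truth gives 0; no alternative beats it.
(Checking all 125 profiles: 4 have a profitable deviation, 121 do not.)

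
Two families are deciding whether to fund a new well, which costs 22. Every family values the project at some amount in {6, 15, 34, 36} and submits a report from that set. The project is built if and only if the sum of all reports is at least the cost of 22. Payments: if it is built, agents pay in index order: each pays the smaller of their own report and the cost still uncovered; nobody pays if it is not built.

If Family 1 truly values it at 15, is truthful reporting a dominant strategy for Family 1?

Consider the case where Family 2 reports 34.
Truthful report 15: project built, pays 15, utility 15 - 15 = 0.
Report 6 instead: project built, pays 6, utility 15 - 6 = 9.
Since 9 > 0, reporting 6 is strictly better here, so truthful reporting is not dominant.

No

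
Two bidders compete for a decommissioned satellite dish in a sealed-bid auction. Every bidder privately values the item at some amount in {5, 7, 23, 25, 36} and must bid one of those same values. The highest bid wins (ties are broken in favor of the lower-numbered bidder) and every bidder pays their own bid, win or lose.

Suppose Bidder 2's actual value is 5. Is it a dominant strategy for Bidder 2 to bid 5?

No

Consider the case where Bidder 1 bids 5.
Truthful bid 5: loses but pays 5, utility -5.
Bid 7 instead: wins, pays 7, utility 5 - 7 = -2.
Since -2 > -5, bidding 7 is strictly better here, so truthful bidding is not dominant.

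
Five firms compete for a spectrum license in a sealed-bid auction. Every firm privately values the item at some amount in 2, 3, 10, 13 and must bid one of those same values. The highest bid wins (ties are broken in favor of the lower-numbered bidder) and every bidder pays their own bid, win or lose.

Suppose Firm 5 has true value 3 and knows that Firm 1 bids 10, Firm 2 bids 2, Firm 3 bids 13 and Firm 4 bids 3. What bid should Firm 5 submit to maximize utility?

2

Bid 2: loses but pays 2, utility -2.
Bid 3: loses but pays 3, utility -3.
Bid 10: loses but pays 10, utility -10.
Bid 13: loses but pays 13, utility -13.
The best choice is 2 with utility -2.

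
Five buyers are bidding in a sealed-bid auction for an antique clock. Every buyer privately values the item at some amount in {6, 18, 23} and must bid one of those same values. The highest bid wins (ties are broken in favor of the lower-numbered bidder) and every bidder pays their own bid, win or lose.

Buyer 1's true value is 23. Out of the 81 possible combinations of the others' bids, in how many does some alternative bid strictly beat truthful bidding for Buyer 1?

16

Others bid (6, 6, 6, 6): truth gives 0; bid 6 gives 17 > 0. Violating.
Others bid (6, 6, 6, 18): truth gives 0; bid 18 gives 5 > 0. Violating.
Others bid (6, 6, 18, 6): truth gives 0; bid 18 gives 5 > 0. Violating.
Others bid (6, 6, 18, 18): truth gives 0; bid 18 gives 5 > 0. Violating.
Others bid (6, 6, 6, 23): truth gives 0; no alternative beats it.
Others bid (6, 6, 18, 23): truth gives 0; no alternative beats it.
(Checking all 81 profiles: 16 have a profitable deviation, 65 do not.)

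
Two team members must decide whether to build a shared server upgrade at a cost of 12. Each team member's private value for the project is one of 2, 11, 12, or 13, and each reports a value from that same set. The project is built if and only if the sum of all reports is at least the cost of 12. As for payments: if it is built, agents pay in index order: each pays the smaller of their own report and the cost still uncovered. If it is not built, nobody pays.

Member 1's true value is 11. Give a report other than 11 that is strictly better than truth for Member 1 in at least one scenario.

2

Suppose Member 2 reports 11.
Report 11: project built, pays 11, utility 11 - 11 = 0.
Report 2: project built, pays 2, utility 11 - 2 = 9.
So reporting 2 beats truth here (9 > 0).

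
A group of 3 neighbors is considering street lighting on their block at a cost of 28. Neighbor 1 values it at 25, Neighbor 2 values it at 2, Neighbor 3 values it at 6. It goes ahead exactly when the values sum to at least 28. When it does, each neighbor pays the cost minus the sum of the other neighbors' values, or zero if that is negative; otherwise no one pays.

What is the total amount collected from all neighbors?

21

Total value 33 ≥ cost 28, so it is built.
Neighbor 1: others sum to 8; max(0, 28 - 8) = 20.
Neighbor 2: others sum to 31; max(0, 28 - 31) = 0.
Neighbor 3: others sum to 27; max(0, 28 - 27) = 1.
Total collected = 20 + 0 + 1 = 21.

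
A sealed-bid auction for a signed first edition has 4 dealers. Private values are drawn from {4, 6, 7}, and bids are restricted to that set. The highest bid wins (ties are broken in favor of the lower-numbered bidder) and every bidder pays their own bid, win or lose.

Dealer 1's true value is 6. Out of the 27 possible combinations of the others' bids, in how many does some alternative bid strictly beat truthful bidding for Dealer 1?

Others bid (4, 4, 4): truth gives 0; bid 4 gives 2 > 0. Violating.
Others bid (4, 4, 7): truth gives -6; bid 7 gives -1 > -6. Violating.
Others bid (4, 6, 7): truth gives -6; bid 7 gives -1 > -6. Violating.
Others bid (4, 7, 4): truth gives -6; bid 7 gives -1 > -6. Violating.
Others bid (4, 4, 6): truth gives 0; no alternative beats it.
Others bid (4, 6, 4): truth gives 0; no alternative beats it.
(Checking all 27 profiles: 20 have a profitable deviation, 7 do not.)

20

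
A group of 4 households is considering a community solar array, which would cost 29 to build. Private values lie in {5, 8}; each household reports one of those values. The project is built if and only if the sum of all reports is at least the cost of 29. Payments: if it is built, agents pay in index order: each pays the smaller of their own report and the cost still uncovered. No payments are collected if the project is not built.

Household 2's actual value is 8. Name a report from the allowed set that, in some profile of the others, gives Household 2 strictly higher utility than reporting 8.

5

Suppose Household 1 reports 8, Household 3 reports 8 and Household 4 reports 8.
Report 8: project built, pays 8, utility 8 - 8 = 0.
Report 5: project built, pays 5, utility 8 - 5 = 3.
So reporting 5 beats truth here (3 > 0).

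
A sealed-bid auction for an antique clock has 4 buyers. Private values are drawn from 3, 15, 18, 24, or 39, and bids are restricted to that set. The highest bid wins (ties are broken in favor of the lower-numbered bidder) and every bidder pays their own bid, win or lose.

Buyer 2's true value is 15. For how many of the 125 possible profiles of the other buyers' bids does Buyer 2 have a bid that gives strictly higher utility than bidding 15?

121

Others bid (3, 3, 18): truth gives -15; bid 3 gives -3 > -15. Violating.
Others bid (3, 3, 24): truth gives -15; bid 3 gives -3 > -15. Violating.
Others bid (3, 3, 39): truth gives -15; bid 3 gives -3 > -15. Violating.
Others bid (3, 15, 18): truth gives -15; bid 3 gives -3 > -15. Violating.
Others bid (3, 3, 3): truth gives 0; no alternative beats it.
Others bid (3, 3, 15): truth gives 0; no alternative beats it.
(Checking all 125 profiles: 121 have a profitable deviation, 4 do not.)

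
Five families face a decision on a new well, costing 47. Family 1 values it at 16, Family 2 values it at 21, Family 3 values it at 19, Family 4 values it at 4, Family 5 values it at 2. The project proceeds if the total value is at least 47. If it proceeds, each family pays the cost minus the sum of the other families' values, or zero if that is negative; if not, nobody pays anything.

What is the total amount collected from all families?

Total value 62 ≥ cost 47, so it is built.
Family 1: others sum to 46; max(0, 47 - 46) = 1.
Family 2: others sum to 41; max(0, 47 - 41) = 6.
Family 3: others sum to 43; max(0, 47 - 43) = 4.
Family 4: others sum to 58; max(0, 47 - 58) = 0.
Family 5: others sum to 60; max(0, 47 - 60) = 0.
Total collected = 1 + 6 + 4 + 0 + 0 = 11.

11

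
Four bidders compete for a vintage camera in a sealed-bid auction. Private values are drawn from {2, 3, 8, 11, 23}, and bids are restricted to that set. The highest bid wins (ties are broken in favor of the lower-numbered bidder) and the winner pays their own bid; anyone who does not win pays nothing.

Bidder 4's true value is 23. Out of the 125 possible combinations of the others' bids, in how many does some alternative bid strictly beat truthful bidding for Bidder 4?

27

Others bid (2, 2, 2): truth gives 0; bid 3 gives 20 > 0. Violating.
Others bid (2, 2, 3): truth gives 0; bid 8 gives 15 > 0. Violating.
Others bid (2, 2, 8): truth gives 0; bid 11 gives 12 > 0. Violating.
Others bid (2, 3, 2): truth gives 0; bid 8 gives 15 > 0. Violating.
Others bid (2, 2, 11): truth gives 0; no alternative beats it.
Others bid (2, 2, 23): truth gives 0; no alternative beats it.
(Checking all 125 profiles: 27 have a profitable deviation, 98 do not.)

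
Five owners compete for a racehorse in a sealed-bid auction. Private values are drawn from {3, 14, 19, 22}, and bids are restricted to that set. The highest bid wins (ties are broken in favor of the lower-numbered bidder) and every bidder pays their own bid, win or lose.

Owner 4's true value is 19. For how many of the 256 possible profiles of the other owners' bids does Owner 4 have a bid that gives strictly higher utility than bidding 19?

234

Others bid (3, 3, 3, 3): truth gives 0; bid 14 gives 5 > 0. Violating.
Others bid (3, 3, 3, 14): truth gives 0; bid 14 gives 5 > 0. Violating.
Others bid (3, 3, 3, 22): truth gives -19; bid 3 gives -3 > -19. Violating.
Others bid (3, 3, 14, 22): truth gives -19; bid 3 gives -3 > -19. Violating.
Others bid (3, 3, 3, 19): truth gives 0; no alternative beats it.
Others bid (3, 3, 14, 3): truth gives 0; no alternative beats it.
(Checking all 256 profiles: 234 have a profitable deviation, 22 do not.)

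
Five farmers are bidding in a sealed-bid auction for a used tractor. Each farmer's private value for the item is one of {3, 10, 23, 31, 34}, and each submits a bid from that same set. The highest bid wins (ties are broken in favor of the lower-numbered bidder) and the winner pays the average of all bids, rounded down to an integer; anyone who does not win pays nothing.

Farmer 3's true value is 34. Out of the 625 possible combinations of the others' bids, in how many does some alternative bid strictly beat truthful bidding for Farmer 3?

92

Others bid (3, 3, 3, 3): truth gives 25; bid 10 gives 30 > 25. Violating.
Others bid (3, 3, 3, 10): truth gives 24; bid 10 gives 29 > 24. Violating.
Others bid (3, 3, 3, 23): truth gives 21; bid 23 gives 23 > 21. Violating.
Others bid (3, 3, 10, 3): truth gives 24; bid 10 gives 29 > 24. Violating.
Others bid (3, 3, 3, 31): truth gives 20; no alternative beats it.
Others bid (3, 3, 3, 34): truth gives 19; no alternative beats it.
(Checking all 625 profiles: 92 have a profitable deviation, 533 do not.)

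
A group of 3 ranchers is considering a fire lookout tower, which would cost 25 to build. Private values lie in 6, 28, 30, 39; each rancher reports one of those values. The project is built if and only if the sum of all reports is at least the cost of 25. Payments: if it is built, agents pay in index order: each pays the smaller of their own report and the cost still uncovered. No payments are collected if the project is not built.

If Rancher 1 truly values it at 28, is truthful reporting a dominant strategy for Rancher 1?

No

Consider the case where Rancher 2 reports 6 and Rancher 3 reports 28.
Truthful report 28: project built, pays 25, utility 28 - 25 = 3.
Report 6 instead: project built, pays 6, utility 28 - 6 = 22.
Since 22 > 3, reporting 6 is strictly better here, so truthful reporting is not dominant.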